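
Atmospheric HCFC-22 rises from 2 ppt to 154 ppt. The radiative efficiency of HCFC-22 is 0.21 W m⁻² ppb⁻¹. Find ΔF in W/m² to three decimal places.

ΔF = 0.032 W/m²

HCFC-22: Δ = 154 − 2 = 152 ppt = 0.152 ppb; ΔF = 0.21 × 0.152 = 0.0319 W/m².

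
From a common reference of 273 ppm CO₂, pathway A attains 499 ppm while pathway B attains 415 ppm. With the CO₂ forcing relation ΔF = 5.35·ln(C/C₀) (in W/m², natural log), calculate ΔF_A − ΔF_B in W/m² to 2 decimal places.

ΔF_A = 5.35 ln(499/273) = 5.35 × 0.60313 = 3.2267 W/m².
ΔF_B = 5.35 ln(415/273) = 5.35 × 0.41881 = 2.2406 W/m².
Difference: 3.2267 − 2.2406 = 0.9861 W/m².

ΔF_A − ΔF_B = 0.99 W/m²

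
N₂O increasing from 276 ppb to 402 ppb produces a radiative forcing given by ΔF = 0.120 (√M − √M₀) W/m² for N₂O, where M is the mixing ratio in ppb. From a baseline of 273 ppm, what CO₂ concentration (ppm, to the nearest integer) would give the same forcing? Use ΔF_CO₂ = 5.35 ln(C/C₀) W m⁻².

N₂O forcing: 0.120 × (√402 − √276) = 0.120 × (20.0499 − 16.6132) = 0.120 × 3.4367 = 0.41240 W/m².
Set 5.35 ln(C/273) = 0.41240: ln(C/273) = 0.41240/5.35 = 0.07708, so C = 273 × e^0.07708 = 273 × 1.08013 = 294.88 ppm.

C ≈ 295 ppm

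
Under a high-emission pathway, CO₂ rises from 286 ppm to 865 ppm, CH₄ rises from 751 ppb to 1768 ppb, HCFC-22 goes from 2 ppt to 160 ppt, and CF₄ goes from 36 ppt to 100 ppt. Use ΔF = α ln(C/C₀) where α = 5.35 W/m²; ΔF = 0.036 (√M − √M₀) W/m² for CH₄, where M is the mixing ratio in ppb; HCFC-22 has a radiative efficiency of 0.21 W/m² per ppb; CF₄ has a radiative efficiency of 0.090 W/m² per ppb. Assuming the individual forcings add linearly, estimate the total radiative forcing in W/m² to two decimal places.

ΔF = 6.49 W/m²

CO₂: 5.35 × ln(865/286) = 5.35 × ln(3.02448) = 5.35 × 1.10674 = 5.9211 W/m².
CH₄: 0.036 × (√1768 − √751) = 0.036 × (42.0476 − 27.4044) = 0.036 × 14.6432 = 0.5272 W/m².
HCFC-22: Δ = 160 − 2 = 158 ppt = 0.158 ppb; ΔF = 0.21 × 0.158 = 0.0332 W/m².
CF₄: Δ = 100 − 36 = 64 ppt = 0.064 ppb; ΔF = 0.090 × 0.064 = 0.0058 W/m².
Total ΔF = 5.9211 + 0.5272 + 0.0332 + 0.0058 = 6.4873 W/m².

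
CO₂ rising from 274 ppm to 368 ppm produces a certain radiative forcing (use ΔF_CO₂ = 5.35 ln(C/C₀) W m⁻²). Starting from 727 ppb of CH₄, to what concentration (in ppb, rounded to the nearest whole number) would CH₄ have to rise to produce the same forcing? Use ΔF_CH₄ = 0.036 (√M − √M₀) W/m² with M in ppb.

CO₂ forcing: 5.35 × ln(368/274) = 5.35 × 0.294955 = 1.57801 W/m².
Set 0.036(√M − √727) = 1.57801: √M = 1.57801/0.036 + √727 = 43.8336 + 26.9629 = 70.7965.
M = (70.7965)² = 5012.14 ppb.

M ≈ 5012 ppb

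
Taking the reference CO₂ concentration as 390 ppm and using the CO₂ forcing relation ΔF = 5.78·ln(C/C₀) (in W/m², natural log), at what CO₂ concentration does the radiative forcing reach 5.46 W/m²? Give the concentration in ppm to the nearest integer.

Set 5.78 ln(C/390) = 5.46, so ln(C/390) = 5.46/5.78 = 0.94464.
Then C/390 = e^0.94464 = 2.57189, giving C = 390 × 2.57189 = 1003.04 ppm.

C ≈ 1003 ppm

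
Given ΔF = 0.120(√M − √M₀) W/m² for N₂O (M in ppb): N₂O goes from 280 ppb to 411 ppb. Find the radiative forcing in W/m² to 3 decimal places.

ΔF = 0.425 W/m²

N₂O: 0.120 × (√411 − √280) = 0.120 × (20.2731 − 16.7332) = 0.120 × 3.5399 = 0.4248 W/m².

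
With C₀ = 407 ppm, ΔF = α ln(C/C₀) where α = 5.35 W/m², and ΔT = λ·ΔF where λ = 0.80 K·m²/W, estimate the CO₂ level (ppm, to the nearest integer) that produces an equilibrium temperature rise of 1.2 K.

Required forcing: ΔF = ΔT/λ = 1.2/0.80 = 1.5000 W/m².
Then ln(C/407) = ΔF/5.35 = 1.5000/5.35 = 0.28037.
So C = 407 × e^0.28037 = 407 × 1.32362 = 538.71 ppm.

C ≈ 539 ppm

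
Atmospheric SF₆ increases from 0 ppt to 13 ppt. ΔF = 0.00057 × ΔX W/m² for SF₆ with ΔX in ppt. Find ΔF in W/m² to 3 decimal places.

ΔF = 0.007 W/m²

SF₆: ΔF = 0.00057 × (13 − 0) = 0.00057 × 13 = 0.0074 W/m².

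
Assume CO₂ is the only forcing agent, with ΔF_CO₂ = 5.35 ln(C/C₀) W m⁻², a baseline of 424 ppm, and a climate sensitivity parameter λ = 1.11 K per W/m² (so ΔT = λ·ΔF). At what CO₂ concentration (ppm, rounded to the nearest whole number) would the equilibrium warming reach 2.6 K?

C ≈ 657 ppm

Required forcing: ΔF = ΔT/λ = 2.6/1.11 = 2.3423 W/m².
Then ln(C/424) = ΔF/5.35 = 2.3423/5.35 = 0.43781.
So C = 424 × e^0.43781 = 424 × 1.54931 = 656.91 ppm.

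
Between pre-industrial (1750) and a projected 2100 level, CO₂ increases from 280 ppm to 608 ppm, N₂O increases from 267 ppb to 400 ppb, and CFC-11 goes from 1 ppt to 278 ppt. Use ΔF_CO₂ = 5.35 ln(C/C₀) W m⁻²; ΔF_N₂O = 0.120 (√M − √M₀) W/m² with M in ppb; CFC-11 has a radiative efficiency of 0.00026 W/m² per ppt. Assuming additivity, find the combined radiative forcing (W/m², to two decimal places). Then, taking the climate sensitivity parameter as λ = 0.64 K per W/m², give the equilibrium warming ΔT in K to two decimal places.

CO₂: 5.35 × ln(608/280) = 5.35 × ln(2.17143) = 5.35 × 0.77539 = 4.1483 W/m².
N₂O: 0.120 × (√400 − √267) = 0.120 × (20.0000 − 16.3401) = 0.120 × 3.6599 = 0.4392 W/m².
CFC-11: ΔF = 0.00026 × (278 − 1) = 0.00026 × 277 = 0.0720 W/m².
Total ΔF = 4.1483 + 0.4392 + 0.0720 = 4.6595 W/m².
ΔT = λ ΔF = 0.64 × 4.66 = 2.9824 K.

ΔF = 4.66 W/m²; ΔT = 2.98 K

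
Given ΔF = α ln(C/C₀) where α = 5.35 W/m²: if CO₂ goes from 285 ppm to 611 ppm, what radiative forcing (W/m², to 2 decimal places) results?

CO₂: 5.35 × ln(611/285) = 5.35 × ln(2.14386) = 5.35 × 0.76261 = 4.0800 W/m².

ΔF = 4.08 W/m²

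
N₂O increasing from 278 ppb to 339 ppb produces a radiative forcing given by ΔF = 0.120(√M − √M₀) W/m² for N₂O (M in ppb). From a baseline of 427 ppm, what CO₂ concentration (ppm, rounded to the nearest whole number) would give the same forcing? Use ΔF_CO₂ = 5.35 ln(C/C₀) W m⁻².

N₂O forcing: 0.120 × (√339 − √278) = 0.120 × (18.4120 − 16.6733) = 0.120 × 1.7387 = 0.20864 W/m².
Set 5.35 ln(C/427) = 0.20864: ln(C/427) = 0.20864/5.35 = 0.03900, so C = 427 × e^0.03900 = 427 × 1.03977 = 443.98 ppm.

C ≈ 444 ppm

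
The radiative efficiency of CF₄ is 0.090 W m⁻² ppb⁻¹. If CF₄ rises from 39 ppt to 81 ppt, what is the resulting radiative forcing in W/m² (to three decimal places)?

CF₄: Δ = 81 − 39 = 42 ppt = 0.042 ppb; ΔF = 0.090 × 0.042 = 0.0038 W/m².

ΔF = 0.004 W/m²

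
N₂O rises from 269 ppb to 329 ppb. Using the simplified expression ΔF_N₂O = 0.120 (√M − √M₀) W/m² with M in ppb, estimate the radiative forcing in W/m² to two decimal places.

ΔF = 0.21 W/m²

N₂O: 0.120 × (√329 − √269) = 0.120 × (18.1384 − 16.4012) = 0.120 × 1.7372 = 0.2085 W/m².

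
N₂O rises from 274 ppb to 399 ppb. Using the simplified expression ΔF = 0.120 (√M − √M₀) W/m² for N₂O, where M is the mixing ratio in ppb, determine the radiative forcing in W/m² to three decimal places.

N₂O: 0.120 × (√399 − √274) = 0.120 × (19.9750 − 16.5529) = 0.120 × 3.4221 = 0.4107 W/m².

ΔF = 0.411 W/m²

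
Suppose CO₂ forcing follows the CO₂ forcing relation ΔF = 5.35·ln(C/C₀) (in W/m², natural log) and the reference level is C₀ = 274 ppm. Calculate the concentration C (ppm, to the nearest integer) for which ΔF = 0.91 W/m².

Set 5.35 ln(C/274) = 0.91, so ln(C/274) = 0.91/5.35 = 0.17009.
Then C/274 = e^0.17009 = 1.18541, giving C = 274 × 1.18541 = 324.80 ppm.

C ≈ 325 ppm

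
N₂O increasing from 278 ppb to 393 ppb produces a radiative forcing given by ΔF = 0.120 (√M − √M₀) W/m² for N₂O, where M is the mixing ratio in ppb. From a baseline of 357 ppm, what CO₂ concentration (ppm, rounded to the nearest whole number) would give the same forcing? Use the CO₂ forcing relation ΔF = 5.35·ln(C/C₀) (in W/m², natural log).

N₂O forcing: 0.120 × (√393 − √278) = 0.120 × (19.8242 − 16.6733) = 0.120 × 3.1509 = 0.37811 W/m².
Set 5.35 ln(C/357) = 0.37811: ln(C/357) = 0.37811/5.35 = 0.07067, so C = 357 × e^0.07067 = 357 × 1.07323 = 383.14 ppm.

C ≈ 383 ppm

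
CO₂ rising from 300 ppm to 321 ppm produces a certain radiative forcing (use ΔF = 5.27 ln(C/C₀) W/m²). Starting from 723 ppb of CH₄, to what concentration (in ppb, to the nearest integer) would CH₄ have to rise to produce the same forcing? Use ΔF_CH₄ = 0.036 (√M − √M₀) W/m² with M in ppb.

M ≈ 1354 ppb

CO₂ forcing: 5.27 × ln(321/300) = 5.27 × 0.067659 = 0.35656 W/m².
Set 0.036(√M − √723) = 0.35656: √M = 0.35656/0.036 + √723 = 9.9044 + 26.8887 = 36.7931.
M = (36.7931)² = 1353.73 ppb.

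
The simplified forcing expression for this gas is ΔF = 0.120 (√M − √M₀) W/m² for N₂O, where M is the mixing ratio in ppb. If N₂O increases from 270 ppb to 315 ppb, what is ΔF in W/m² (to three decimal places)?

ΔF = 0.158 W/m²

N₂O: 0.120 × (√315 − √270) = 0.120 × (17.7482 − 16.4317) = 0.120 × 1.3165 = 0.1580 W/m².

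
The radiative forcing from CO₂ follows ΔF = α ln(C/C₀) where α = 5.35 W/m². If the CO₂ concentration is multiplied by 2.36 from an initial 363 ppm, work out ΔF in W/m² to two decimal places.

Because the forcing depends only on the ratio C/C₀, the initial concentration does not enter.
ΔF = 5.35 × ln(2.36) = 5.35 × 0.85866 = 4.5938 W/m².

ΔF = 4.59 W/m²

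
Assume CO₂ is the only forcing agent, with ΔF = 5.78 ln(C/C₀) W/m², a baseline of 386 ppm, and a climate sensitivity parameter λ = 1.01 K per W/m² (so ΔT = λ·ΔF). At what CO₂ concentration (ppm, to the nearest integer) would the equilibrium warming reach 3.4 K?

Required forcing: ΔF = ΔT/λ = 3.4/1.01 = 3.3663 W/m².
Then ln(C/386) = ΔF/5.78 = 3.3663/5.78 = 0.58240.
So C = 386 × e^0.58240 = 386 × 1.79033 = 691.07 ppm.

C ≈ 691 ppm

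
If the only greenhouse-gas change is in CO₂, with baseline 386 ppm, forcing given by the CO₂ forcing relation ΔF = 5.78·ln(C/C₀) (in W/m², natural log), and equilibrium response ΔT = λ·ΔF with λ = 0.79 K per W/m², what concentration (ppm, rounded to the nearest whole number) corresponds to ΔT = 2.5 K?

C ≈ 667 ppm

Required forcing: ΔF = ΔT/λ = 2.5/0.79 = 3.1646 W/m².
Then ln(C/386) = ΔF/5.78 = 3.1646/5.78 = 0.54751.
So C = 386 × e^0.54751 = 386 × 1.72894 = 667.37 ppm.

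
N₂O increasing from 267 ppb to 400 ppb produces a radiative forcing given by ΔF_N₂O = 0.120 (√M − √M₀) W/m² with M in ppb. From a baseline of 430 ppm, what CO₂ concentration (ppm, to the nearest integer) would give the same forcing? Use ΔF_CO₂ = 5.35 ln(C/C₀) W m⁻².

N₂O forcing: 0.120 × (√400 − √267) = 0.120 × (20.0000 − 16.3401) = 0.120 × 3.6599 = 0.43919 W/m².
Set 5.35 ln(C/430) = 0.43919: ln(C/430) = 0.43919/5.35 = 0.08209, so C = 430 × e^0.08209 = 430 × 1.08555 = 466.79 ppm.

C ≈ 467 ppm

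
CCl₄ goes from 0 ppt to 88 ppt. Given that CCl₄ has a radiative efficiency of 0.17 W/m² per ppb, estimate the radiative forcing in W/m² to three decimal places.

ΔF = 0.015 W/m²

CCl₄: Δ = 88 − 0 = 88 ppt = 0.088 ppb; ΔF = 0.17 × 0.088 = 0.0150 W/m².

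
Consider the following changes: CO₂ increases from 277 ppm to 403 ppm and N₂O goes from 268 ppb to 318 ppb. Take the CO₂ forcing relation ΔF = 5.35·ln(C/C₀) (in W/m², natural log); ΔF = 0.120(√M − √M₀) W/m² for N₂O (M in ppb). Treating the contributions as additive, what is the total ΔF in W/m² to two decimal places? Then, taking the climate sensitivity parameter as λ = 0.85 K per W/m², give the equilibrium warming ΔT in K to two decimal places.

ΔF = 2.18 W/m²; ΔT = 1.85 K

CO₂: 5.35 × ln(403/277) = 5.35 × ln(1.45487) = 5.35 × 0.37492 = 2.0058 W/m².
N₂O: 0.120 × (√318 − √268) = 0.120 × (17.8326 − 16.3707) = 0.120 × 1.4619 = 0.1754 W/m².
Total ΔF = 2.0058 + 0.1754 = 2.1812 W/m².
ΔT = λ ΔF = 0.85 × 2.18 = 1.8530 K.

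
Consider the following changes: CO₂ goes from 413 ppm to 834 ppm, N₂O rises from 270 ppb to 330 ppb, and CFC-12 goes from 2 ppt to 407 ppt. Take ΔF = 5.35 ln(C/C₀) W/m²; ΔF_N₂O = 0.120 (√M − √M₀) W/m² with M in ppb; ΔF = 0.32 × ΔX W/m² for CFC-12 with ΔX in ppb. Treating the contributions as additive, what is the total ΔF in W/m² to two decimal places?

CO₂: 5.35 × ln(834/413) = 5.35 × ln(2.01937) = 5.35 × 0.70279 = 3.7599 W/m².
N₂O: 0.120 × (√330 − √270) = 0.120 × (18.1659 − 16.4317) = 0.120 × 1.7342 = 0.2081 W/m².
CFC-12: Δ = 407 − 2 = 405 ppt = 0.405 ppb; ΔF = 0.32 × 0.405 = 0.1296 W/m².
Total ΔF = 3.7599 + 0.2081 + 0.1296 = 4.0976 W/m².

ΔF = 4.10 W/m²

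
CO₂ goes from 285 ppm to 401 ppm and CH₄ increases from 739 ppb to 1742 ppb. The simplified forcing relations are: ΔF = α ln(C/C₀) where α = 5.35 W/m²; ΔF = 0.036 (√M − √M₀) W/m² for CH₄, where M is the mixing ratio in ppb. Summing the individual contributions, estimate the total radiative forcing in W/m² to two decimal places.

CO₂: 5.35 × ln(401/285) = 5.35 × ln(1.40702) = 5.35 × 0.34147 = 1.8269 W/m².
CH₄: 0.036 × (√1742 − √739) = 0.036 × (41.7373 − 27.1846) = 0.036 × 14.5527 = 0.5239 W/m².
Total ΔF = 1.8269 + 0.5239 = 2.3508 W/m².

ΔF = 2.35 W/m²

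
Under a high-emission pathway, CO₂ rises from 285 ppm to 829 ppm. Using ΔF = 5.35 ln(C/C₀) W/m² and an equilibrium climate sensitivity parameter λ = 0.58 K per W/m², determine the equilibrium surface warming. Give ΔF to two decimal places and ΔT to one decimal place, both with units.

CO₂: 5.35 × ln(829/285) = 5.35 × ln(2.90877) = 5.35 × 1.06773 = 5.7124 W/m².
ΔT = λ ΔF = 0.58 × 5.71 = 3.3118 K.

ΔF = 5.71 W/m²; ΔT = 3.3 K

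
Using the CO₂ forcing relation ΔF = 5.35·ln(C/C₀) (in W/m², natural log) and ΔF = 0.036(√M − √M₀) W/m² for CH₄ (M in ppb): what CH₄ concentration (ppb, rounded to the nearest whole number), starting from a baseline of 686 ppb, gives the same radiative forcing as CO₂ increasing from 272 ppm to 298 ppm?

CO₂ forcing: 5.35 × ln(298/272) = 5.35 × 0.091291 = 0.48841 W/m².
Set 0.036(√M − √686) = 0.48841: √M = 0.48841/0.036 + √686 = 13.5669 + 26.1916 = 39.7585.
M = (39.7585)² = 1580.74 ppb.

M ≈ 1581 ppb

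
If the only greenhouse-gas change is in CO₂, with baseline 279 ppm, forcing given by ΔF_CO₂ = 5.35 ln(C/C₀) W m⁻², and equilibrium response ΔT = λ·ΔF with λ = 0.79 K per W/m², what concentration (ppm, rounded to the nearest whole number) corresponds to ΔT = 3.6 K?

C ≈ 654 ppm

Required forcing: ΔF = ΔT/λ = 3.6/0.79 = 4.5570 W/m².
Then ln(C/279) = ΔF/5.35 = 4.5570/5.35 = 0.85178.
So C = 279 × e^0.85178 = 279 × 2.34382 = 653.93 ppm.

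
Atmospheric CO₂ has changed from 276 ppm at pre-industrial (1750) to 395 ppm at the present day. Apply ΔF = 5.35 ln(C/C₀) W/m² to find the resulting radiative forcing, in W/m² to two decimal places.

ΔF = 1.92 W/m²

CO₂: 5.35 × ln(395/276) = 5.35 × ln(1.43116) = 5.35 × 0.35849 = 1.9179 W/m².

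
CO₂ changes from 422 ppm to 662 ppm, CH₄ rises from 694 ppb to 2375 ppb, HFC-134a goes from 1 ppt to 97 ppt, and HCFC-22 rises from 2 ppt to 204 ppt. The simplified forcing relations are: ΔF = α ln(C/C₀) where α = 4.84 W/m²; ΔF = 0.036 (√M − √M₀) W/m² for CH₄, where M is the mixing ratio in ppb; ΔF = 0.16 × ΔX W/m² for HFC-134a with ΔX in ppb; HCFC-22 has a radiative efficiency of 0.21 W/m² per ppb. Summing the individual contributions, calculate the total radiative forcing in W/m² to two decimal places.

CO₂: 4.84 × ln(662/422) = 4.84 × ln(1.56872) = 4.84 × 0.45026 = 2.1793 W/m².
CH₄: 0.036 × (√2375 − √694) = 0.036 × (48.7340 − 26.3439) = 0.036 × 22.3901 = 0.8060 W/m².
HFC-134a: Δ = 97 − 1 = 96 ppt = 0.096 ppb; ΔF = 0.16 × 0.096 = 0.0154 W/m².
HCFC-22: Δ = 204 − 2 = 202 ppt = 0.202 ppb; ΔF = 0.21 × 0.202 = 0.0424 W/m².
Total ΔF = 2.1793 + 0.8060 + 0.0154 + 0.0424 = 3.0431 W/m².

ΔF = 3.04 W/m²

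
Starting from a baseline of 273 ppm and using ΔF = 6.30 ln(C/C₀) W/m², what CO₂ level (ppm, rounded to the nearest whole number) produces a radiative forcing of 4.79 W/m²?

C ≈ 584 ppm

Set 6.30 ln(C/273) = 4.79, so ln(C/273) = 4.79/6.30 = 0.76032.
Then C/273 = e^0.76032 = 2.13896, giving C = 273 × 2.13896 = 583.94 ppm.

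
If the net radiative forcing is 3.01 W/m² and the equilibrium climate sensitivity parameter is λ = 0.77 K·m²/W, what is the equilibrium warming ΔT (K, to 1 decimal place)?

ΔT = 2.3 K

ΔT = λ ΔF = 0.77 × 3.01 = 2.3177 K.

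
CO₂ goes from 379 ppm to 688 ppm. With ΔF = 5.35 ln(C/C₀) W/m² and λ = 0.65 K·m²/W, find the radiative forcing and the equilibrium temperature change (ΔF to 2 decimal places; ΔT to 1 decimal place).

ΔF = 3.19 W/m²; ΔT = 2.1 K

CO₂: 5.35 × ln(688/379) = 5.35 × ln(1.81530) = 5.35 × 0.59625 = 3.1899 W/m².
ΔT = λ ΔF = 0.65 × 3.19 = 2.0735 K.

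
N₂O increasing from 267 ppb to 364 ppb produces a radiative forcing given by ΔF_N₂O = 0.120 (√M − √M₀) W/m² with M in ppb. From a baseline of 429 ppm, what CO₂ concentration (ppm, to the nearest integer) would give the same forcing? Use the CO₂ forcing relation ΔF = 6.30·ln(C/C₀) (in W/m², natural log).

C ≈ 452 ppm

N₂O forcing: 0.120 × (√364 − √267) = 0.120 × (19.0788 − 16.3401) = 0.120 × 2.7387 = 0.32864 W/m².
Set 6.30 ln(C/429) = 0.32864: ln(C/429) = 0.32864/6.30 = 0.05217, so C = 429 × e^0.05217 = 429 × 1.05355 = 451.97 ppm.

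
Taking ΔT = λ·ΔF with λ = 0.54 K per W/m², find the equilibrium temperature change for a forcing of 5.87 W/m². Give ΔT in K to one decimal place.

ΔT = 3.2 K

ΔT = λ ΔF = 0.54 × 5.87 = 3.1698 K.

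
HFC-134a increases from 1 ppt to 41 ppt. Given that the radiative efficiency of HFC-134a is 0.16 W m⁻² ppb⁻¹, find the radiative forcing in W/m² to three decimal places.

HFC-134a: Δ = 41 − 1 = 40 ppt = 0.040 ppb; ΔF = 0.16 × 0.040 = 0.0064 W/m².

ΔF = 0.006 W/m²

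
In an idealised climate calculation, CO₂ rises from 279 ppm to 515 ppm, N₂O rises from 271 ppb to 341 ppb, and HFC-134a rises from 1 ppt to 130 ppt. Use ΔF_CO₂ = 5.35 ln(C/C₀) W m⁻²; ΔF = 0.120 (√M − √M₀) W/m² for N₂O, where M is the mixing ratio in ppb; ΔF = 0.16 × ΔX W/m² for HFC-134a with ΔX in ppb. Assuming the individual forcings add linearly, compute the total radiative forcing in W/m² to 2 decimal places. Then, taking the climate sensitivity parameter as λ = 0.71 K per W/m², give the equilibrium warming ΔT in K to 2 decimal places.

CO₂: 5.35 × ln(515/279) = 5.35 × ln(1.84588) = 5.35 × 0.61296 = 3.2793 W/m².
N₂O: 0.120 × (√341 − √271) = 0.120 × (18.4662 − 16.4621) = 0.120 × 2.0041 = 0.2405 W/m².
HFC-134a: Δ = 130 − 1 = 129 ppt = 0.129 ppb; ΔF = 0.16 × 0.129 = 0.0206 W/m².
Total ΔF = 3.2793 + 0.2405 + 0.0206 = 3.5404 W/m².
ΔT = λ ΔF = 0.71 × 3.54 = 2.5134 K.

ΔF = 3.54 W/m²; ΔT = 2.51 K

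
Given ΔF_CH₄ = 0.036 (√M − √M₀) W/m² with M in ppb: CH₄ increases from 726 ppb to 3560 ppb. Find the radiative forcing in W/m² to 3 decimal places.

CH₄: 0.036 × (√3560 − √726) = 0.036 × (59.6657 − 26.9444) = 0.036 × 32.7213 = 1.1780 W/m².

ΔF = 1.178 W/m²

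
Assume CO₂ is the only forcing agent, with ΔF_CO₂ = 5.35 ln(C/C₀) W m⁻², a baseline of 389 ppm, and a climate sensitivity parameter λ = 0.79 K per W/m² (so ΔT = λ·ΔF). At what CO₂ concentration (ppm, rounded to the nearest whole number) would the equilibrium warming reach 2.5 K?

C ≈ 703 ppm

Required forcing: ΔF = ΔT/λ = 2.5/0.79 = 3.1646 W/m².
Then ln(C/389) = ΔF/5.35 = 3.1646/5.35 = 0.59151.
So C = 389 × e^0.59151 = 389 × 1.80671 = 702.81 ppm.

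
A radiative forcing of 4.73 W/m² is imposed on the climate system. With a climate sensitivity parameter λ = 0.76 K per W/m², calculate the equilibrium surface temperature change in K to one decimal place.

ΔT = λ ΔF = 0.76 × 4.73 = 3.5948 K.

ΔT = 3.6 K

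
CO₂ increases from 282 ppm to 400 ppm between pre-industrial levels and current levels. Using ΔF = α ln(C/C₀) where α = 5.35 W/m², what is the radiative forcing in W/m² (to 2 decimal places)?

CO₂ absorption bands are partially saturated, so forcing scales with the logarithm of the concentration ratio.
CO₂: 5.35 × ln(400/282) = 5.35 × ln(1.41844) = 5.35 × 0.34956 = 1.8701 W/m².

ΔF = 1.87 W/m²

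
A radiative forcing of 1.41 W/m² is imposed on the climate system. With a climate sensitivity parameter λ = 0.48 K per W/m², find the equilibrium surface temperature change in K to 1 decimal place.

ΔT = λ ΔF = 0.48 × 1.41 = 0.6768 K.

ΔT = 0.7 K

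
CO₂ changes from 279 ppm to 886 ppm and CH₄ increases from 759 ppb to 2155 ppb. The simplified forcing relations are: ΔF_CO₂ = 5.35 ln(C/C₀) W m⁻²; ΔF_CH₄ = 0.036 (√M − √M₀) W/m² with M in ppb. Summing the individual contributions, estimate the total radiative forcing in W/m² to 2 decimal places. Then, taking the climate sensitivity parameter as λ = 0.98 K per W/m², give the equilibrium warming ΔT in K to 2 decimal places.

CO₂: 5.35 × ln(886/279) = 5.35 × ln(3.17563) = 5.35 × 1.15551 = 6.1820 W/m².
CH₄: 0.036 × (√2155 − √759) = 0.036 × (46.4220 − 27.5500) = 0.036 × 18.8720 = 0.6794 W/m².
Total ΔF = 6.1820 + 0.6794 = 6.8614 W/m².
ΔT = λ ΔF = 0.98 × 6.86 = 6.7228 K.

ΔF = 6.86 W/m²; ΔT = 6.72 K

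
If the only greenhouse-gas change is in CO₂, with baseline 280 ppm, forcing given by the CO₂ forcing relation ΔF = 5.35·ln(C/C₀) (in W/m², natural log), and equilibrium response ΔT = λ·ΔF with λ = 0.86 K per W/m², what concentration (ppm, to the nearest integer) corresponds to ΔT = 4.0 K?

C ≈ 668 ppm

Required forcing: ΔF = ΔT/λ = 4.0/0.86 = 4.6512 W/m².
Then ln(C/280) = ΔF/5.35 = 4.6512/5.35 = 0.86938.
So C = 280 × e^0.86938 = 280 × 2.38543 = 667.92 ppm.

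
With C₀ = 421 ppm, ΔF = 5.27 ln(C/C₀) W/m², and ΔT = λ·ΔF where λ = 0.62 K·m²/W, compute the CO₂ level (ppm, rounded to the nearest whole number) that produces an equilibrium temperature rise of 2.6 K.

Required forcing: ΔF = ΔT/λ = 2.6/0.62 = 4.1935 W/m².
Then ln(C/421) = ΔF/5.27 = 4.1935/5.27 = 0.79573.
So C = 421 × e^0.79573 = 421 × 2.21606 = 932.96 ppm.

C ≈ 933 ppm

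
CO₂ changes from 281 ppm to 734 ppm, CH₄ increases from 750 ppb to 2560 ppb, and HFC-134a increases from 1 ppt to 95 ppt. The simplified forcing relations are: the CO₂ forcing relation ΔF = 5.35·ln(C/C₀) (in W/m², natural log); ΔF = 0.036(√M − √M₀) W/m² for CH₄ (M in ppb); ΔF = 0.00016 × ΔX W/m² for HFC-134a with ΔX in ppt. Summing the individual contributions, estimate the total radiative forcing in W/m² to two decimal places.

CO₂: 5.35 × ln(734/281) = 5.35 × ln(2.61210) = 5.35 × 0.96015 = 5.1368 W/m².
CH₄: 0.036 × (√2560 − √750) = 0.036 × (50.5964 − 27.3861) = 0.036 × 23.2103 = 0.8356 W/m².
HFC-134a: ΔF = 0.00016 × (95 − 1) = 0.00016 × 94 = 0.0150 W/m².
Total ΔF = 5.1368 + 0.8356 + 0.0150 = 5.9874 W/m².

ΔF = 5.99 W/m²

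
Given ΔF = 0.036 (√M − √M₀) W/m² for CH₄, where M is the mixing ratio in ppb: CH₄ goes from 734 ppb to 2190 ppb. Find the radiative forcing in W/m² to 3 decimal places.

ΔF = 0.709 W/m²

CH₄: 0.036 × (√2190 − √734) = 0.036 × (46.7974 − 27.0924) = 0.036 × 19.7050 = 0.7094 W/m².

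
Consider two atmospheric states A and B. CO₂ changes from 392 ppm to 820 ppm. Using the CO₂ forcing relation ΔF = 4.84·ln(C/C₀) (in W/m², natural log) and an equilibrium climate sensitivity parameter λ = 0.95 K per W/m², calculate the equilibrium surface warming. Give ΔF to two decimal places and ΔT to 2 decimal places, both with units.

CO₂: 4.84 × ln(820/392) = 4.84 × ln(2.09184) = 4.84 × 0.73804 = 3.5721 W/m².
ΔT = λ ΔF = 0.95 × 3.57 = 3.3915 K.

ΔF = 3.57 W/m²; ΔT = 3.39 K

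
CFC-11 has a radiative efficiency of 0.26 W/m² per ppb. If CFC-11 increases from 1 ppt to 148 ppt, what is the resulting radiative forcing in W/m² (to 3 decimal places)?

CFC-11: Δ = 148 − 1 = 147 ppt = 0.147 ppb; ΔF = 0.26 × 0.147 = 0.0382 W/m².

ΔF = 0.038 W/m²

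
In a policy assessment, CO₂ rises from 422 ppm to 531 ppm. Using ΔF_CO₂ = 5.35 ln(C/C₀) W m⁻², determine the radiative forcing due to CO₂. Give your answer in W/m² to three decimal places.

ΔF = 1.229 W/m²

CO₂ absorption bands are partially saturated, so forcing scales with the logarithm of the concentration ratio.
CO₂: 5.35 × ln(531/422) = 5.35 × ln(1.25829) = 5.35 × 0.22975 = 1.2292 W/m².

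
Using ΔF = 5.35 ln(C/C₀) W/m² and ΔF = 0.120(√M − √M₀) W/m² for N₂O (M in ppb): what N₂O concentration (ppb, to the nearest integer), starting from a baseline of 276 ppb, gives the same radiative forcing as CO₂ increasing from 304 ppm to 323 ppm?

CO₂ forcing: 5.35 × ln(323/304) = 5.35 × 0.060625 = 0.32434 W/m².
Set 0.120(√M − √276) = 0.32434: √M = 0.32434/0.120 + √276 = 2.7028 + 16.6132 = 19.3160.
M = (19.3160)² = 373.11 ppb.

M ≈ 373 ppb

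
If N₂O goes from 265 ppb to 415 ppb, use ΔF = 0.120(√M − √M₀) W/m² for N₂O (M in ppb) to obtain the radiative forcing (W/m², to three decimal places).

ΔF = 0.491 W/m²

N₂O: 0.120 × (√415 − √265) = 0.120 × (20.3715 − 16.2788) = 0.120 × 4.0927 = 0.4911 W/m².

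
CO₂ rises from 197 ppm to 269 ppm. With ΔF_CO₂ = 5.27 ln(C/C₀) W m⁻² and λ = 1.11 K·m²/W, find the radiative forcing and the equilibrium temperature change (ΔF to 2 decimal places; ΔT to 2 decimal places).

ΔF = 1.64 W/m²; ΔT = 1.82 K

CO₂: 5.27 × ln(269/197) = 5.27 × ln(1.36548) = 5.27 × 0.31151 = 1.6417 W/m².
ΔT = λ ΔF = 1.11 × 1.64 = 1.8204 K.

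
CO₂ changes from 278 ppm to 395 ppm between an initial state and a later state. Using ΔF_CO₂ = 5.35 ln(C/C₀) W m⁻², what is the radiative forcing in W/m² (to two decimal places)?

CO₂ absorption bands are partially saturated, so forcing scales with the logarithm of the concentration ratio.
CO₂: 5.35 × ln(395/278) = 5.35 × ln(1.42086) = 5.35 × 0.35126 = 1.8792 W/m².

ΔF = 1.88 W/m²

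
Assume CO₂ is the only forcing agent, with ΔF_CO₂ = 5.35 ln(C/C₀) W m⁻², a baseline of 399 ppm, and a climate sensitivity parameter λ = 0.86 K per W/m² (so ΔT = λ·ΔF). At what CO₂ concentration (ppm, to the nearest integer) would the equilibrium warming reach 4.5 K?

Required forcing: ΔF = ΔT/λ = 4.5/0.86 = 5.2326 W/m².
Then ln(C/399) = ΔF/5.35 = 5.2326/5.35 = 0.97806.
So C = 399 × e^0.97806 = 399 × 2.65929 = 1061.06 ppm.

C ≈ 1061 ppm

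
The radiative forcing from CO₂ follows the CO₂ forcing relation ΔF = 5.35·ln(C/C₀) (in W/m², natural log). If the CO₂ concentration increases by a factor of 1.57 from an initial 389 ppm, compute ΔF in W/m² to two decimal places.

ΔF = 5.35 × ln(1.57) = 5.35 × 0.45108 = 2.4133 W/m².

ΔF = 2.41 W/m²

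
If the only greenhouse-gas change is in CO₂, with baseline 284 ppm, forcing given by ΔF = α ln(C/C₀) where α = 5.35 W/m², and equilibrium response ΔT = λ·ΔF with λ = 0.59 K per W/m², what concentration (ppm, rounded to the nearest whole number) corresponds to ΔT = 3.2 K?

C ≈ 783 ppm

Required forcing: ΔF = ΔT/λ = 3.2/0.59 = 5.4237 W/m².
Then ln(C/284) = ΔF/5.35 = 5.4237/5.35 = 1.01378.
So C = 284 × e^1.01378 = 284 × 2.75600 = 782.70 ppm.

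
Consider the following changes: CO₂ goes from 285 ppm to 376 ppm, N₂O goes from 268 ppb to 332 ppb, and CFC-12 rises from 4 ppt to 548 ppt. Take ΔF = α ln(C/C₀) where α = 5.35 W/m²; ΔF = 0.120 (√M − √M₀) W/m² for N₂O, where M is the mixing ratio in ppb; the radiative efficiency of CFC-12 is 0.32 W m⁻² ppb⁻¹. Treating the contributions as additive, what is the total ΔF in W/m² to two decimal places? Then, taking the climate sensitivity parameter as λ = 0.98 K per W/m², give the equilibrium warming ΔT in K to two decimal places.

ΔF = 1.88 W/m²; ΔT = 1.84 K

CO₂: 5.35 × ln(376/285) = 5.35 × ln(1.31930) = 5.35 × 0.27710 = 1.4825 W/m².
N₂O: 0.120 × (√332 − √268) = 0.120 × (18.2209 − 16.3707) = 0.120 × 1.8502 = 0.2220 W/m².
CFC-12: Δ = 548 − 4 = 544 ppt = 0.544 ppb; ΔF = 0.32 × 0.544 = 0.1741 W/m².
Total ΔF = 1.4825 + 0.2220 + 0.1741 = 1.8786 W/m².
ΔT = λ ΔF = 0.98 × 1.88 = 1.8424 K.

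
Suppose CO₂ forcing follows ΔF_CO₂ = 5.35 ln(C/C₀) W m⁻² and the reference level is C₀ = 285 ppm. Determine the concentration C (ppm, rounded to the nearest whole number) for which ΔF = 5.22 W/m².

C ≈ 756 ppm

Set 5.35 ln(C/285) = 5.22, so ln(C/285) = 5.22/5.35 = 0.97570.
Then C/285 = e^0.97570 = 2.65302, giving C = 285 × 2.65302 = 756.11 ppm.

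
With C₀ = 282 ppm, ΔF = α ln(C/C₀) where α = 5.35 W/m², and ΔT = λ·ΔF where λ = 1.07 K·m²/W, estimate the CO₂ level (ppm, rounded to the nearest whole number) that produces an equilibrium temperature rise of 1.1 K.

C ≈ 342 ppm

Required forcing: ΔF = ΔT/λ = 1.1/1.07 = 1.0280 W/m².
Then ln(C/282) = ΔF/5.35 = 1.0280/5.35 = 0.19215.
So C = 282 × e^0.19215 = 282 × 1.21185 = 341.74 ppm.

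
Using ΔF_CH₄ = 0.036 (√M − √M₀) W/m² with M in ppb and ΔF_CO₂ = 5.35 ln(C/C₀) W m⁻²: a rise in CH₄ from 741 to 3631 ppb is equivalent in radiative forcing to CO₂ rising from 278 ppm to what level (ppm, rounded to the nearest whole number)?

CH₄ forcing: 0.036 × (√3631 − √741) = 0.036 × (60.2578 − 27.2213) = 0.036 × 33.0365 = 1.18931 W/m².
Set 5.35 ln(C/278) = 1.18931: ln(C/278) = 1.18931/5.35 = 0.22230, so C = 278 × e^0.22230 = 278 × 1.24895 = 347.21 ppm.

C ≈ 347 ppm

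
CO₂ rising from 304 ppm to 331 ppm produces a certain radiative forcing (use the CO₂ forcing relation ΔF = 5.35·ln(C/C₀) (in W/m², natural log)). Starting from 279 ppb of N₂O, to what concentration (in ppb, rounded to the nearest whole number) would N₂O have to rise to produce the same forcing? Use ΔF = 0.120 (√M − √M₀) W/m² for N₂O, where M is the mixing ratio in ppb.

CO₂ forcing: 5.35 × ln(331/304) = 5.35 × 0.085091 = 0.45524 W/m².
Set 0.120(√M − √279) = 0.45524: √M = 0.45524/0.120 + √279 = 3.7937 + 16.7033 = 20.4970.
M = (20.4970)² = 420.13 ppb.

M ≈ 420 ppb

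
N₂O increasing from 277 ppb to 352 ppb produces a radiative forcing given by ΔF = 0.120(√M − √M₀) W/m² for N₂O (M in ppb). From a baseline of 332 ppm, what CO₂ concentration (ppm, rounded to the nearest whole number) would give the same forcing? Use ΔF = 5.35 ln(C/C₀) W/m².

C ≈ 348 ppm

N₂O forcing: 0.120 × (√352 − √277) = 0.120 × (18.7617 − 16.6433) = 0.120 × 2.1184 = 0.25421 W/m².
Set 5.35 ln(C/332) = 0.25421: ln(C/332) = 0.25421/5.35 = 0.04752, so C = 332 × e^0.04752 = 332 × 1.04867 = 348.16 ppm.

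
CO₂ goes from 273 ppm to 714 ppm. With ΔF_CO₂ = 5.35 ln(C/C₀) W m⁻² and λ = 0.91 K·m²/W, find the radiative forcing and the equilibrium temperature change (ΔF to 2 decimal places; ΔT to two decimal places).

CO₂: 5.35 × ln(714/273) = 5.35 × ln(2.61538) = 5.35 × 0.96141 = 5.1435 W/m².
ΔT = λ ΔF = 0.91 × 5.14 = 4.6774 K.

ΔF = 5.14 W/m²; ΔT = 4.68 K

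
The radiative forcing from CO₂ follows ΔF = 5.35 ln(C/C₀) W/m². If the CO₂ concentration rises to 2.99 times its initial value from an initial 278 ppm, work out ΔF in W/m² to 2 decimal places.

ΔF = 5.35 × ln(2.99) = 5.35 × 1.09527 = 5.8597 W/m².

ΔF = 5.86 W/m²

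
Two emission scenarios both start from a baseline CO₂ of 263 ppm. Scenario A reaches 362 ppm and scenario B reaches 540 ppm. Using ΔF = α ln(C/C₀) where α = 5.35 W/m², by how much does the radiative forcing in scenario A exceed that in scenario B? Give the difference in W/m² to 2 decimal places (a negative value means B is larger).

ΔF_A − ΔF_B = -2.14 W/m²

ΔF_A = 5.35 ln(362/263) = 5.35 × 0.31949 = 1.7093 W/m².
ΔF_B = 5.35 ln(540/263) = 5.35 × 0.71942 = 3.8489 W/m².
Difference: 1.7093 − 3.8489 = -2.1396 W/m².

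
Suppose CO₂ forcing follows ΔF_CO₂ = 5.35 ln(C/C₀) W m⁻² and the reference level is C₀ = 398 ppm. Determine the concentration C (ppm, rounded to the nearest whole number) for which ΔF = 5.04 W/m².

C ≈ 1021 ppm

Set 5.35 ln(C/398) = 5.04, so ln(C/398) = 5.04/5.35 = 0.94206.
Then C/398 = e^0.94206 = 2.56526, giving C = 398 × 2.56526 = 1020.97 ppm.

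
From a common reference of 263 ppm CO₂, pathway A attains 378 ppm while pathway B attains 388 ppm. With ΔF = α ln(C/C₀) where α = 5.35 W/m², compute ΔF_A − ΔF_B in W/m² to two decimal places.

ΔF_A − ΔF_B = -0.14 W/m²

ΔF_A = 5.35 ln(378/263) = 5.35 × 0.36274 = 1.9407 W/m².
ΔF_B = 5.35 ln(388/263) = 5.35 × 0.38885 = 2.0803 W/m².
Difference: 1.9407 − 2.0803 = -0.1396 W/m².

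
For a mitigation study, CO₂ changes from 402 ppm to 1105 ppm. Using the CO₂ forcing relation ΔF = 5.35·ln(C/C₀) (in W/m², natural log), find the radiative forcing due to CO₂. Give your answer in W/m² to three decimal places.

CO₂ absorption bands are partially saturated, so forcing scales with the logarithm of the concentration ratio.
CO₂: 5.35 × ln(1105/402) = 5.35 × ln(2.74876) = 5.35 × 1.01115 = 5.4097 W/m².

ΔF = 5.410 W/m²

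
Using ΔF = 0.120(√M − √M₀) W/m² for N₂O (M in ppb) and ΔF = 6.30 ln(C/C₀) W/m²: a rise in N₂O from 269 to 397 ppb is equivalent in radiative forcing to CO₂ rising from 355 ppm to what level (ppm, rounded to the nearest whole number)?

N₂O forcing: 0.120 × (√397 − √269) = 0.120 × (19.9249 − 16.4012) = 0.120 × 3.5237 = 0.42284 W/m².
Set 6.30 ln(C/355) = 0.42284: ln(C/355) = 0.42284/6.30 = 0.06712, so C = 355 × e^0.06712 = 355 × 1.06942 = 379.64 ppm.

C ≈ 380 ppm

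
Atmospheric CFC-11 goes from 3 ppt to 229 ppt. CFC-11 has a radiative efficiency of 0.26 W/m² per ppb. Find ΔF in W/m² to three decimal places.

ΔF = 0.059 W/m²

CFC-11: Δ = 229 − 3 = 226 ppt = 0.226 ppb; ΔF = 0.26 × 0.226 = 0.0588 W/m².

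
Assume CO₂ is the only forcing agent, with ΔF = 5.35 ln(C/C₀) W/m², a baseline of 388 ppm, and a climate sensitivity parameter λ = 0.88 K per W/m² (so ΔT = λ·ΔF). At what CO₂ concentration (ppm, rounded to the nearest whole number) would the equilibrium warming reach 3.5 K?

C ≈ 816 ppm

Required forcing: ΔF = ΔT/λ = 3.5/0.88 = 3.9773 W/m².
Then ln(C/388) = ΔF/5.35 = 3.9773/5.35 = 0.74342.
So C = 388 × e^0.74342 = 388 × 2.10312 = 816.01 ppm.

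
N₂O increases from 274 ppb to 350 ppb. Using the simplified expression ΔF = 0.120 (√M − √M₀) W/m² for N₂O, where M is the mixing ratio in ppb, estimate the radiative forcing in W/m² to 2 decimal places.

ΔF = 0.26 W/m²

N₂O: 0.120 × (√350 − √274) = 0.120 × (18.7083 − 16.5529) = 0.120 × 2.1554 = 0.2586 W/m².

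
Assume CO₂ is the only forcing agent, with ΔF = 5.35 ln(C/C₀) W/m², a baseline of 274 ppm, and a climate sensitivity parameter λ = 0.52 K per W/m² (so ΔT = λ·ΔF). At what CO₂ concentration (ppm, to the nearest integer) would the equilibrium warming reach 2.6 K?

Required forcing: ΔF = ΔT/λ = 2.6/0.52 = 5.0000 W/m².
Then ln(C/274) = ΔF/5.35 = 5.0000/5.35 = 0.93458.
So C = 274 × e^0.93458 = 274 × 2.54614 = 697.64 ppm.

C ≈ 698 ppm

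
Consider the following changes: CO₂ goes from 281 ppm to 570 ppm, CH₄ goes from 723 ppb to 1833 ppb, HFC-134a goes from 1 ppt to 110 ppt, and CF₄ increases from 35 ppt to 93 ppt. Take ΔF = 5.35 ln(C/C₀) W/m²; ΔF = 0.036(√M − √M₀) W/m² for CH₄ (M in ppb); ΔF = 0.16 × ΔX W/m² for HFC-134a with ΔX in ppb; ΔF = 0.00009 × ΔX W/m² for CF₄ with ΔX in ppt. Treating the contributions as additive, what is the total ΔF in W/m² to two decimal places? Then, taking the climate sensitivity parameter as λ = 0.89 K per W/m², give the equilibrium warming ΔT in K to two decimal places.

ΔF = 4.38 W/m²; ΔT = 3.90 K

CO₂: 5.35 × ln(570/281) = 5.35 × ln(2.02847) = 5.35 × 0.70728 = 3.7839 W/m².
CH₄: 0.036 × (√1833 − √723) = 0.036 × (42.8135 − 26.8887) = 0.036 × 15.9248 = 0.5733 W/m².
HFC-134a: Δ = 110 − 1 = 109 ppt = 0.109 ppb; ΔF = 0.16 × 0.109 = 0.0174 W/m².
CF₄: ΔF = 0.00009 × (93 − 35) = 0.00009 × 58 = 0.0052 W/m².
Total ΔF = 3.7839 + 0.5733 + 0.0174 + 0.0052 = 4.3798 W/m².
ΔT = λ ΔF = 0.89 × 4.38 = 3.8982 K.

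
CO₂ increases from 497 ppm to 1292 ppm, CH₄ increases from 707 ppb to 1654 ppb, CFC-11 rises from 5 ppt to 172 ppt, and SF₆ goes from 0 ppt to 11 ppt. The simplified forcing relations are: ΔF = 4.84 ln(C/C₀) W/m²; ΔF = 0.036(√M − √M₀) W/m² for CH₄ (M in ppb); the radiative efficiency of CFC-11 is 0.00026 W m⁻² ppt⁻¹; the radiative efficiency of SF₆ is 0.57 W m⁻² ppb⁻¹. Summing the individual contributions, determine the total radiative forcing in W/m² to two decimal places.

ΔF = 5.18 W/m²

CO₂: 4.84 × ln(1292/497) = 4.84 × ln(2.59960) = 4.84 × 0.95536 = 4.6239 W/m².
CH₄: 0.036 × (√1654 − √707) = 0.036 × (40.6694 − 26.5895) = 0.036 × 14.0799 = 0.5069 W/m².
CFC-11: ΔF = 0.00026 × (172 − 5) = 0.00026 × 167 = 0.0434 W/m².
SF₆: Δ = 11 − 0 = 11 ppt = 0.011 ppb; ΔF = 0.57 × 0.011 = 0.0063 W/m².
Total ΔF = 4.6239 + 0.5069 + 0.0434 + 0.0063 = 5.1805 W/m².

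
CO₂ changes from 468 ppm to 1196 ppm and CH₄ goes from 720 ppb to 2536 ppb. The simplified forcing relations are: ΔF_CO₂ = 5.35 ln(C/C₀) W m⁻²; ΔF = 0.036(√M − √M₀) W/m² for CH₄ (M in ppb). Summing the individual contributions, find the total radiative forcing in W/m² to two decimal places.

ΔF = 5.87 W/m²

CO₂: 5.35 × ln(1196/468) = 5.35 × ln(2.55556) = 5.35 × 0.93827 = 5.0197 W/m².
CH₄: 0.036 × (√2536 − √720) = 0.036 × (50.3587 − 26.8328) = 0.036 × 23.5259 = 0.8469 W/m².
Total ΔF = 5.0197 + 0.8469 = 5.8666 W/m².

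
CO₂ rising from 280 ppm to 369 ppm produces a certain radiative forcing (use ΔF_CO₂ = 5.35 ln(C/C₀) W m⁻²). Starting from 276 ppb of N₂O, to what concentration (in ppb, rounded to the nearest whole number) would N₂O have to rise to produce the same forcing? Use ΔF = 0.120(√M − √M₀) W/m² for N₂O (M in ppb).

M ≈ 836 ppb

CO₂ forcing: 5.35 × ln(369/280) = 5.35 × 0.276007 = 1.47664 W/m².
Set 0.120(√M − √276) = 1.47664: √M = 1.47664/0.120 + √276 = 12.3053 + 16.6132 = 28.9185.
M = (28.9185)² = 836.28 ppb.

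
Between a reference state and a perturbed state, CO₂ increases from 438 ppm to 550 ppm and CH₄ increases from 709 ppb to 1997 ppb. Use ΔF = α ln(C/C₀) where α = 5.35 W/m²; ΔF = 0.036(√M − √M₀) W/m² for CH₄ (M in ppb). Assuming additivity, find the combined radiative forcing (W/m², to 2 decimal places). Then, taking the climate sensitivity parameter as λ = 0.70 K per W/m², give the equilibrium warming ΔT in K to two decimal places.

CO₂: 5.35 × ln(550/438) = 5.35 × ln(1.25571) = 5.35 × 0.22770 = 1.2182 W/m².
CH₄: 0.036 × (√1997 − √709) = 0.036 × (44.6878 − 26.6271) = 0.036 × 18.0607 = 0.6502 W/m².
Total ΔF = 1.2182 + 0.6502 = 1.8684 W/m².
ΔT = λ ΔF = 0.70 × 1.87 = 1.3090 K.

ΔF = 1.87 W/m²; ΔT = 1.31 K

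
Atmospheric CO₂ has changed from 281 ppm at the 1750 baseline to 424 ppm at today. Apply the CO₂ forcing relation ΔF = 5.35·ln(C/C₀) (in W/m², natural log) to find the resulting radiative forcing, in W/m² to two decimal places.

ΔF = 2.20 W/m²

CO₂: 5.35 × ln(424/281) = 5.35 × ln(1.50890) = 5.35 × 0.41138 = 2.2009 W/m².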